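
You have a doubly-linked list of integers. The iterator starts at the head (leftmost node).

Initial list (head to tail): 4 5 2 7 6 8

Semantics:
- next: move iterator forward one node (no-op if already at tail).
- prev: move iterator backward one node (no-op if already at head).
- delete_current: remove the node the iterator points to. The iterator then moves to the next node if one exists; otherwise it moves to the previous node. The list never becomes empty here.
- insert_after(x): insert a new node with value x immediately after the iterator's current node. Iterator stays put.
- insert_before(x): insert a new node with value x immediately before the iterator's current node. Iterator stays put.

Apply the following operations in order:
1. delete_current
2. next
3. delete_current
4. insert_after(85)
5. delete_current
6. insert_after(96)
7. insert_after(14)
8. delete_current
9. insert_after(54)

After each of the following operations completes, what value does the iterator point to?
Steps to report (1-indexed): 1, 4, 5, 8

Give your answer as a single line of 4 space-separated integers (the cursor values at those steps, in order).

After 1 (delete_current): list=[5, 2, 7, 6, 8] cursor@5
After 2 (next): list=[5, 2, 7, 6, 8] cursor@2
After 3 (delete_current): list=[5, 7, 6, 8] cursor@7
After 4 (insert_after(85)): list=[5, 7, 85, 6, 8] cursor@7
After 5 (delete_current): list=[5, 85, 6, 8] cursor@85
After 6 (insert_after(96)): list=[5, 85, 96, 6, 8] cursor@85
After 7 (insert_after(14)): list=[5, 85, 14, 96, 6, 8] cursor@85
After 8 (delete_current): list=[5, 14, 96, 6, 8] cursor@14
After 9 (insert_after(54)): list=[5, 14, 54, 96, 6, 8] cursor@14

Answer: 5 7 85 14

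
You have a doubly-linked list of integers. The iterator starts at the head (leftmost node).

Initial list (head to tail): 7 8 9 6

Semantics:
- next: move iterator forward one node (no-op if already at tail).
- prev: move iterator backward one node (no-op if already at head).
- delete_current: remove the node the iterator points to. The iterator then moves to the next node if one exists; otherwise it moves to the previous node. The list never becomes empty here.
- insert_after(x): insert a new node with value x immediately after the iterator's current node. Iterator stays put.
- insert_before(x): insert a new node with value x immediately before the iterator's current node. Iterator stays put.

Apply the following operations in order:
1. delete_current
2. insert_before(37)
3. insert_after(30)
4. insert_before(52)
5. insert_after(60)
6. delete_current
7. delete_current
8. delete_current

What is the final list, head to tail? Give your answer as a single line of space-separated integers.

After 1 (delete_current): list=[8, 9, 6] cursor@8
After 2 (insert_before(37)): list=[37, 8, 9, 6] cursor@8
After 3 (insert_after(30)): list=[37, 8, 30, 9, 6] cursor@8
After 4 (insert_before(52)): list=[37, 52, 8, 30, 9, 6] cursor@8
After 5 (insert_after(60)): list=[37, 52, 8, 60, 30, 9, 6] cursor@8
After 6 (delete_current): list=[37, 52, 60, 30, 9, 6] cursor@60
After 7 (delete_current): list=[37, 52, 30, 9, 6] cursor@30
After 8 (delete_current): list=[37, 52, 9, 6] cursor@9

Answer: 37 52 9 6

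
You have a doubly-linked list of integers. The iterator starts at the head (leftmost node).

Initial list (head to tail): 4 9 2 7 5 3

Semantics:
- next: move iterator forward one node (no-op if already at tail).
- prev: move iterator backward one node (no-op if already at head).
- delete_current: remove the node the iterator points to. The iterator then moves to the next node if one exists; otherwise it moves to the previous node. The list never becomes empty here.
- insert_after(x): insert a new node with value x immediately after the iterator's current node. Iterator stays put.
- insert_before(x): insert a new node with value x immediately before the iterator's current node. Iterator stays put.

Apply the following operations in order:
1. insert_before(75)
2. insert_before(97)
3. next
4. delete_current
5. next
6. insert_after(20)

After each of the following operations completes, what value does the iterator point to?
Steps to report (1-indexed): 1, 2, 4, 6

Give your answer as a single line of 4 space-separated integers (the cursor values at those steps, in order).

After 1 (insert_before(75)): list=[75, 4, 9, 2, 7, 5, 3] cursor@4
After 2 (insert_before(97)): list=[75, 97, 4, 9, 2, 7, 5, 3] cursor@4
After 3 (next): list=[75, 97, 4, 9, 2, 7, 5, 3] cursor@9
After 4 (delete_current): list=[75, 97, 4, 2, 7, 5, 3] cursor@2
After 5 (next): list=[75, 97, 4, 2, 7, 5, 3] cursor@7
After 6 (insert_after(20)): list=[75, 97, 4, 2, 7, 20, 5, 3] cursor@7

Answer: 4 4 2 7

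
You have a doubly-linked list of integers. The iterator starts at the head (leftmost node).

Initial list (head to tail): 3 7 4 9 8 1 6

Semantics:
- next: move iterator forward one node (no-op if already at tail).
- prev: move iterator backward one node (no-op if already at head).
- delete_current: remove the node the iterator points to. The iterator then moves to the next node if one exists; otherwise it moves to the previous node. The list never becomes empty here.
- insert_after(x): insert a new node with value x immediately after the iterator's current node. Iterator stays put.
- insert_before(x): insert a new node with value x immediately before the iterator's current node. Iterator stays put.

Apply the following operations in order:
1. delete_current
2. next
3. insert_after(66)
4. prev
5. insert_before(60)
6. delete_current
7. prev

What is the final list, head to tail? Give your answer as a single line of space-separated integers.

After 1 (delete_current): list=[7, 4, 9, 8, 1, 6] cursor@7
After 2 (next): list=[7, 4, 9, 8, 1, 6] cursor@4
After 3 (insert_after(66)): list=[7, 4, 66, 9, 8, 1, 6] cursor@4
After 4 (prev): list=[7, 4, 66, 9, 8, 1, 6] cursor@7
After 5 (insert_before(60)): list=[60, 7, 4, 66, 9, 8, 1, 6] cursor@7
After 6 (delete_current): list=[60, 4, 66, 9, 8, 1, 6] cursor@4
After 7 (prev): list=[60, 4, 66, 9, 8, 1, 6] cursor@60

Answer: 60 4 66 9 8 1 6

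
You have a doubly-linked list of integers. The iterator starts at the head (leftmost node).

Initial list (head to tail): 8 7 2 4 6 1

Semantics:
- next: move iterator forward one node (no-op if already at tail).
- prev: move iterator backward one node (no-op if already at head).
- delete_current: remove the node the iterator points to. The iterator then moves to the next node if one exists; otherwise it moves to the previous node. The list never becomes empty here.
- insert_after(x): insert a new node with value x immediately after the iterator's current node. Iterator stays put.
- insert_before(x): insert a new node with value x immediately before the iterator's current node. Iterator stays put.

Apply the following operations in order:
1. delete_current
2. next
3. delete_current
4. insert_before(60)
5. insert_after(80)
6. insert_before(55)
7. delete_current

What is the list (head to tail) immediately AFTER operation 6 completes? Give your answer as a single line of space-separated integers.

After 1 (delete_current): list=[7, 2, 4, 6, 1] cursor@7
After 2 (next): list=[7, 2, 4, 6, 1] cursor@2
After 3 (delete_current): list=[7, 4, 6, 1] cursor@4
After 4 (insert_before(60)): list=[7, 60, 4, 6, 1] cursor@4
After 5 (insert_after(80)): list=[7, 60, 4, 80, 6, 1] cursor@4
After 6 (insert_before(55)): list=[7, 60, 55, 4, 80, 6, 1] cursor@4

Answer: 7 60 55 4 80 6 1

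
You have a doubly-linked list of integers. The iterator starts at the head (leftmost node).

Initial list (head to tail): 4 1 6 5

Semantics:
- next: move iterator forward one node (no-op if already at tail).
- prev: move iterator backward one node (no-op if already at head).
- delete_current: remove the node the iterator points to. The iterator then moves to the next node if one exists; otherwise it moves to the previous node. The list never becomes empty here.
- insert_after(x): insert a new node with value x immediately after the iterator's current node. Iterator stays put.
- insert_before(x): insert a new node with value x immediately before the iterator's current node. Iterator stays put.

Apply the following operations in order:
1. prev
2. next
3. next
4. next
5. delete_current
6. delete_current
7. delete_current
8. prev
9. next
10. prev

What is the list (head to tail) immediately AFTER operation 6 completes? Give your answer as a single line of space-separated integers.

Answer: 4 1

Derivation:
After 1 (prev): list=[4, 1, 6, 5] cursor@4
After 2 (next): list=[4, 1, 6, 5] cursor@1
After 3 (next): list=[4, 1, 6, 5] cursor@6
After 4 (next): list=[4, 1, 6, 5] cursor@5
After 5 (delete_current): list=[4, 1, 6] cursor@6
After 6 (delete_current): list=[4, 1] cursor@1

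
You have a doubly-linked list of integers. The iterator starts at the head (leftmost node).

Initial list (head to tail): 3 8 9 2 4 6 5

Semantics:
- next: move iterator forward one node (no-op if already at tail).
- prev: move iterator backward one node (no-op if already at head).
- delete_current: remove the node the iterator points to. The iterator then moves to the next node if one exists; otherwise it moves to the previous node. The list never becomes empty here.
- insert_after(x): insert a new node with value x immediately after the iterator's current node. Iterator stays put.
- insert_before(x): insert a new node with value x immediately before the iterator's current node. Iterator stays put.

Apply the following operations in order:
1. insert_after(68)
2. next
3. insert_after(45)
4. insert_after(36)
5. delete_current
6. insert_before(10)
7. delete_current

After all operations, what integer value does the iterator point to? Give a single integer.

After 1 (insert_after(68)): list=[3, 68, 8, 9, 2, 4, 6, 5] cursor@3
After 2 (next): list=[3, 68, 8, 9, 2, 4, 6, 5] cursor@68
After 3 (insert_after(45)): list=[3, 68, 45, 8, 9, 2, 4, 6, 5] cursor@68
After 4 (insert_after(36)): list=[3, 68, 36, 45, 8, 9, 2, 4, 6, 5] cursor@68
After 5 (delete_current): list=[3, 36, 45, 8, 9, 2, 4, 6, 5] cursor@36
After 6 (insert_before(10)): list=[3, 10, 36, 45, 8, 9, 2, 4, 6, 5] cursor@36
After 7 (delete_current): list=[3, 10, 45, 8, 9, 2, 4, 6, 5] cursor@45

Answer: 45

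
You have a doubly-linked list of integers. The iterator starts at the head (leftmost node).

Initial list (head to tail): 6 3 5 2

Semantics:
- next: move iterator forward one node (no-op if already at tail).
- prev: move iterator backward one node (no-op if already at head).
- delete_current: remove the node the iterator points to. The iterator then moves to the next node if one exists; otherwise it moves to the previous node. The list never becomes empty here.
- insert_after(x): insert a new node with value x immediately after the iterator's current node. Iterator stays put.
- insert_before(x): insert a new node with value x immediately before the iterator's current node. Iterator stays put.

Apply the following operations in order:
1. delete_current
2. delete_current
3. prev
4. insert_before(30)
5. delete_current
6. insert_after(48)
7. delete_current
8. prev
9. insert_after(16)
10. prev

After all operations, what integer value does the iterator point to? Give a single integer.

After 1 (delete_current): list=[3, 5, 2] cursor@3
After 2 (delete_current): list=[5, 2] cursor@5
After 3 (prev): list=[5, 2] cursor@5
After 4 (insert_before(30)): list=[30, 5, 2] cursor@5
After 5 (delete_current): list=[30, 2] cursor@2
After 6 (insert_after(48)): list=[30, 2, 48] cursor@2
After 7 (delete_current): list=[30, 48] cursor@48
After 8 (prev): list=[30, 48] cursor@30
After 9 (insert_after(16)): list=[30, 16, 48] cursor@30
After 10 (prev): list=[30, 16, 48] cursor@30

Answer: 30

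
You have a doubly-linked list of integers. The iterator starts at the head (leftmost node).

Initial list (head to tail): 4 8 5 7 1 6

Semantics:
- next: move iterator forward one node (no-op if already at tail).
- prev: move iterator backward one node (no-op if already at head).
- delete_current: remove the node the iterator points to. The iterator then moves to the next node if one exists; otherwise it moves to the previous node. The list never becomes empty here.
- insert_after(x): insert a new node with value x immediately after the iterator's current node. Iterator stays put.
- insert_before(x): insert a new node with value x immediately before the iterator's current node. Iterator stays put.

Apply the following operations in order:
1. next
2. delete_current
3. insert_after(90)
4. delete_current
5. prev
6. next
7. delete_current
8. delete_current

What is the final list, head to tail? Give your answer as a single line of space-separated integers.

Answer: 4 1 6

Derivation:
After 1 (next): list=[4, 8, 5, 7, 1, 6] cursor@8
After 2 (delete_current): list=[4, 5, 7, 1, 6] cursor@5
After 3 (insert_after(90)): list=[4, 5, 90, 7, 1, 6] cursor@5
After 4 (delete_current): list=[4, 90, 7, 1, 6] cursor@90
After 5 (prev): list=[4, 90, 7, 1, 6] cursor@4
After 6 (next): list=[4, 90, 7, 1, 6] cursor@90
After 7 (delete_current): list=[4, 7, 1, 6] cursor@7
After 8 (delete_current): list=[4, 1, 6] cursor@1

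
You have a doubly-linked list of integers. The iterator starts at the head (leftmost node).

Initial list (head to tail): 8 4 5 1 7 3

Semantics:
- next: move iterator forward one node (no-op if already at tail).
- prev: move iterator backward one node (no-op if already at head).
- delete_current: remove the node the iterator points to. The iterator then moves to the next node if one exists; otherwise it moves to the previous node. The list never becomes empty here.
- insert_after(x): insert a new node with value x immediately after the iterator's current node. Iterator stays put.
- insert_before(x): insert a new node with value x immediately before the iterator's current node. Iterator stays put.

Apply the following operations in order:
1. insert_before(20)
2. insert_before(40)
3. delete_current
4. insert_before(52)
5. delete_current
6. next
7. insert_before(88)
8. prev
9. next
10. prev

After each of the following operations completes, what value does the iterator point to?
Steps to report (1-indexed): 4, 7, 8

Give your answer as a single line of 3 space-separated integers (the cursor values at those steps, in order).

After 1 (insert_before(20)): list=[20, 8, 4, 5, 1, 7, 3] cursor@8
After 2 (insert_before(40)): list=[20, 40, 8, 4, 5, 1, 7, 3] cursor@8
After 3 (delete_current): list=[20, 40, 4, 5, 1, 7, 3] cursor@4
After 4 (insert_before(52)): list=[20, 40, 52, 4, 5, 1, 7, 3] cursor@4
After 5 (delete_current): list=[20, 40, 52, 5, 1, 7, 3] cursor@5
After 6 (next): list=[20, 40, 52, 5, 1, 7, 3] cursor@1
After 7 (insert_before(88)): list=[20, 40, 52, 5, 88, 1, 7, 3] cursor@1
After 8 (prev): list=[20, 40, 52, 5, 88, 1, 7, 3] cursor@88
After 9 (next): list=[20, 40, 52, 5, 88, 1, 7, 3] cursor@1
After 10 (prev): list=[20, 40, 52, 5, 88, 1, 7, 3] cursor@88

Answer: 4 1 88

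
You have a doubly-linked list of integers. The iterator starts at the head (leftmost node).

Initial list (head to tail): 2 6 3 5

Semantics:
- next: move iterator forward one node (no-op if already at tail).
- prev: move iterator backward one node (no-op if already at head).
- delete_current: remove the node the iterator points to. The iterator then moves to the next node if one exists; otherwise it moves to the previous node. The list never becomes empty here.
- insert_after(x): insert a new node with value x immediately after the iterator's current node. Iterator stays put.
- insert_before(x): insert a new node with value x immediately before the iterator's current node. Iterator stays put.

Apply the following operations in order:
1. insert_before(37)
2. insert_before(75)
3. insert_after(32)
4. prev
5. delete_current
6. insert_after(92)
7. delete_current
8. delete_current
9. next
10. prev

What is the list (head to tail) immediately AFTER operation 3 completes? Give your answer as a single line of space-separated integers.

After 1 (insert_before(37)): list=[37, 2, 6, 3, 5] cursor@2
After 2 (insert_before(75)): list=[37, 75, 2, 6, 3, 5] cursor@2
After 3 (insert_after(32)): list=[37, 75, 2, 32, 6, 3, 5] cursor@2

Answer: 37 75 2 32 6 3 5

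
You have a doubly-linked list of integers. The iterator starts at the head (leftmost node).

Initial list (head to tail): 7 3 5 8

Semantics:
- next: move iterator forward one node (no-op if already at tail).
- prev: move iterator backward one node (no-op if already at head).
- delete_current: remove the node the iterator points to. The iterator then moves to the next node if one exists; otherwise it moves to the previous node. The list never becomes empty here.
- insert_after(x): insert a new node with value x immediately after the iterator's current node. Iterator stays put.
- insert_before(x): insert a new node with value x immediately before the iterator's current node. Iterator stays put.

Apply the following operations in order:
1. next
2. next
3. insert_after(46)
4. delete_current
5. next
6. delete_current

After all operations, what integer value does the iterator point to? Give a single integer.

Answer: 46

Derivation:
After 1 (next): list=[7, 3, 5, 8] cursor@3
After 2 (next): list=[7, 3, 5, 8] cursor@5
After 3 (insert_after(46)): list=[7, 3, 5, 46, 8] cursor@5
After 4 (delete_current): list=[7, 3, 46, 8] cursor@46
After 5 (next): list=[7, 3, 46, 8] cursor@8
After 6 (delete_current): list=[7, 3, 46] cursor@46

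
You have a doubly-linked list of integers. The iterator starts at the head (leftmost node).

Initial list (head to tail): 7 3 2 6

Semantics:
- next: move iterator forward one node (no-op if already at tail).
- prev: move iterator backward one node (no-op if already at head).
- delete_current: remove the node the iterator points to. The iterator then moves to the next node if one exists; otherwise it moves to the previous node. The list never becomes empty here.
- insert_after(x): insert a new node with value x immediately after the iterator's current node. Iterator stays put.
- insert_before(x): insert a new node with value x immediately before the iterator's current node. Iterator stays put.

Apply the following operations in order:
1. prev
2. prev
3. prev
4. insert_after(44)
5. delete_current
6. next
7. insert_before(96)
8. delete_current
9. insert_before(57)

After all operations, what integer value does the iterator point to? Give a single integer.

Answer: 2

Derivation:
After 1 (prev): list=[7, 3, 2, 6] cursor@7
After 2 (prev): list=[7, 3, 2, 6] cursor@7
After 3 (prev): list=[7, 3, 2, 6] cursor@7
After 4 (insert_after(44)): list=[7, 44, 3, 2, 6] cursor@7
After 5 (delete_current): list=[44, 3, 2, 6] cursor@44
After 6 (next): list=[44, 3, 2, 6] cursor@3
After 7 (insert_before(96)): list=[44, 96, 3, 2, 6] cursor@3
After 8 (delete_current): list=[44, 96, 2, 6] cursor@2
After 9 (insert_before(57)): list=[44, 96, 57, 2, 6] cursor@2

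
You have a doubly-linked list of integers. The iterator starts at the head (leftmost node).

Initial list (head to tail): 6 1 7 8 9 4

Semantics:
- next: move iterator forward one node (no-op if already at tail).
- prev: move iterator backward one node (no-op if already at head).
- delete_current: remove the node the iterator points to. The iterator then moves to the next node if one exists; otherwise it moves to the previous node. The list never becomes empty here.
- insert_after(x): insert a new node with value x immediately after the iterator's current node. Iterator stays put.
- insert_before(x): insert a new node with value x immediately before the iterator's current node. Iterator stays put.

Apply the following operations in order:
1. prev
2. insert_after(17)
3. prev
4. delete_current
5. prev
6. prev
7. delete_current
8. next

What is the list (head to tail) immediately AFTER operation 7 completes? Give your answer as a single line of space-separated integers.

After 1 (prev): list=[6, 1, 7, 8, 9, 4] cursor@6
After 2 (insert_after(17)): list=[6, 17, 1, 7, 8, 9, 4] cursor@6
After 3 (prev): list=[6, 17, 1, 7, 8, 9, 4] cursor@6
After 4 (delete_current): list=[17, 1, 7, 8, 9, 4] cursor@17
After 5 (prev): list=[17, 1, 7, 8, 9, 4] cursor@17
After 6 (prev): list=[17, 1, 7, 8, 9, 4] cursor@17
After 7 (delete_current): list=[1, 7, 8, 9, 4] cursor@1

Answer: 1 7 8 9 4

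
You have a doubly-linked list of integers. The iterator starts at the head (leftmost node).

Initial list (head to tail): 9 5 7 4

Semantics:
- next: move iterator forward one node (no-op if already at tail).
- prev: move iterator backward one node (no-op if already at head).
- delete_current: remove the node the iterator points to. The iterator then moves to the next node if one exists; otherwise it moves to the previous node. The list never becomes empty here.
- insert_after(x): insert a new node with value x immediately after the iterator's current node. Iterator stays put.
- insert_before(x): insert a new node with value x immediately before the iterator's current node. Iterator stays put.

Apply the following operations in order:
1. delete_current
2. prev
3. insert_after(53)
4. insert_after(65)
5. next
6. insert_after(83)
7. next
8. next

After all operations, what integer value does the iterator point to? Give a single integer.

Answer: 53

Derivation:
After 1 (delete_current): list=[5, 7, 4] cursor@5
After 2 (prev): list=[5, 7, 4] cursor@5
After 3 (insert_after(53)): list=[5, 53, 7, 4] cursor@5
After 4 (insert_after(65)): list=[5, 65, 53, 7, 4] cursor@5
After 5 (next): list=[5, 65, 53, 7, 4] cursor@65
After 6 (insert_after(83)): list=[5, 65, 83, 53, 7, 4] cursor@65
After 7 (next): list=[5, 65, 83, 53, 7, 4] cursor@83
After 8 (next): list=[5, 65, 83, 53, 7, 4] cursor@53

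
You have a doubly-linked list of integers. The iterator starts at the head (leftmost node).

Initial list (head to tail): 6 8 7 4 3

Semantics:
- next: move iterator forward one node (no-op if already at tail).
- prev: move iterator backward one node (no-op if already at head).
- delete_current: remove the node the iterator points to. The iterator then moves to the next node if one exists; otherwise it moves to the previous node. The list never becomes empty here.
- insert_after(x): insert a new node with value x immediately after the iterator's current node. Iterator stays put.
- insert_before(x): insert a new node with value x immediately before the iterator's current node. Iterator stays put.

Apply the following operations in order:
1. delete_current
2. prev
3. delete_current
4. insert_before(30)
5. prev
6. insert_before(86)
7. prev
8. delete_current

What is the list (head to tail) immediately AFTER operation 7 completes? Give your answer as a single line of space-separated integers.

Answer: 86 30 7 4 3

Derivation:
After 1 (delete_current): list=[8, 7, 4, 3] cursor@8
After 2 (prev): list=[8, 7, 4, 3] cursor@8
After 3 (delete_current): list=[7, 4, 3] cursor@7
After 4 (insert_before(30)): list=[30, 7, 4, 3] cursor@7
After 5 (prev): list=[30, 7, 4, 3] cursor@30
After 6 (insert_before(86)): list=[86, 30, 7, 4, 3] cursor@30
After 7 (prev): list=[86, 30, 7, 4, 3] cursor@86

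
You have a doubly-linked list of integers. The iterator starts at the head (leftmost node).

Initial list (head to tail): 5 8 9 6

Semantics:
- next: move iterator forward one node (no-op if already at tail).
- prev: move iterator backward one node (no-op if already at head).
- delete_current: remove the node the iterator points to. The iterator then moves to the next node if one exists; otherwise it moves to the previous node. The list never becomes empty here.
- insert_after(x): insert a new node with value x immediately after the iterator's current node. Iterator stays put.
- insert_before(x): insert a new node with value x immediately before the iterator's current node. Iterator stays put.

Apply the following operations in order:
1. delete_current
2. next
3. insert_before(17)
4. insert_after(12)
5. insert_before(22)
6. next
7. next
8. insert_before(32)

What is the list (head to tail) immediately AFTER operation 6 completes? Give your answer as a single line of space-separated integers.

Answer: 8 17 22 9 12 6

Derivation:
After 1 (delete_current): list=[8, 9, 6] cursor@8
After 2 (next): list=[8, 9, 6] cursor@9
After 3 (insert_before(17)): list=[8, 17, 9, 6] cursor@9
After 4 (insert_after(12)): list=[8, 17, 9, 12, 6] cursor@9
After 5 (insert_before(22)): list=[8, 17, 22, 9, 12, 6] cursor@9
After 6 (next): list=[8, 17, 22, 9, 12, 6] cursor@12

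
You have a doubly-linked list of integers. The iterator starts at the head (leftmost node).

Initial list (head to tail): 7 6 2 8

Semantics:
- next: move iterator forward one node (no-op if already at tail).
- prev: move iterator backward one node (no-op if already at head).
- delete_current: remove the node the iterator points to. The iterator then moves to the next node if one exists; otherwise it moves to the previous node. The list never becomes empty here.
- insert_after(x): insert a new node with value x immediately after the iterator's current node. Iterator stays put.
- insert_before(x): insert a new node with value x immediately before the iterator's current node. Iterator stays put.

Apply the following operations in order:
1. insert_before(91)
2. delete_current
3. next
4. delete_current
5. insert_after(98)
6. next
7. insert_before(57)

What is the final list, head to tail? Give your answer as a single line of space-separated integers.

Answer: 91 6 8 57 98

Derivation:
After 1 (insert_before(91)): list=[91, 7, 6, 2, 8] cursor@7
After 2 (delete_current): list=[91, 6, 2, 8] cursor@6
After 3 (next): list=[91, 6, 2, 8] cursor@2
After 4 (delete_current): list=[91, 6, 8] cursor@8
After 5 (insert_after(98)): list=[91, 6, 8, 98] cursor@8
After 6 (next): list=[91, 6, 8, 98] cursor@98
After 7 (insert_before(57)): list=[91, 6, 8, 57, 98] cursor@98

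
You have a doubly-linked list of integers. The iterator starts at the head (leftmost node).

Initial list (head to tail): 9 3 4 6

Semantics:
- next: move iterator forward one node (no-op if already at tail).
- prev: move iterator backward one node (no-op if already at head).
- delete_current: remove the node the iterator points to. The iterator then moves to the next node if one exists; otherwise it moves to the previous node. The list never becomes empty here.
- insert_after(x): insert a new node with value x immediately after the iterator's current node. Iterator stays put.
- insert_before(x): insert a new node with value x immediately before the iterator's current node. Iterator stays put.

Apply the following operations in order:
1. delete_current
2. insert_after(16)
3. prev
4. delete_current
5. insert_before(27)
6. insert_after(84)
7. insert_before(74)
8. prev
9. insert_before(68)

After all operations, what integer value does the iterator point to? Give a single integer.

Answer: 74

Derivation:
After 1 (delete_current): list=[3, 4, 6] cursor@3
After 2 (insert_after(16)): list=[3, 16, 4, 6] cursor@3
After 3 (prev): list=[3, 16, 4, 6] cursor@3
After 4 (delete_current): list=[16, 4, 6] cursor@16
After 5 (insert_before(27)): list=[27, 16, 4, 6] cursor@16
After 6 (insert_after(84)): list=[27, 16, 84, 4, 6] cursor@16
After 7 (insert_before(74)): list=[27, 74, 16, 84, 4, 6] cursor@16
After 8 (prev): list=[27, 74, 16, 84, 4, 6] cursor@74
After 9 (insert_before(68)): list=[27, 68, 74, 16, 84, 4, 6] cursor@74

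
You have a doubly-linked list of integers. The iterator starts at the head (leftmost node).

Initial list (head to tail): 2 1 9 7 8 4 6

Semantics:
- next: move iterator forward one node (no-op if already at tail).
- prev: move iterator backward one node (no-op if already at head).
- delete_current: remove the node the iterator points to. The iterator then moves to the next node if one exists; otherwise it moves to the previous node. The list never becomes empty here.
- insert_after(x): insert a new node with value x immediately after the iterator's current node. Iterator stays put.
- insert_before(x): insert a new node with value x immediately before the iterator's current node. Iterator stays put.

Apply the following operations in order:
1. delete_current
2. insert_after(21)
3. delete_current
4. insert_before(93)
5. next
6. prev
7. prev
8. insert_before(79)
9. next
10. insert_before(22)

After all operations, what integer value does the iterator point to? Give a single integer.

Answer: 21

Derivation:
After 1 (delete_current): list=[1, 9, 7, 8, 4, 6] cursor@1
After 2 (insert_after(21)): list=[1, 21, 9, 7, 8, 4, 6] cursor@1
After 3 (delete_current): list=[21, 9, 7, 8, 4, 6] cursor@21
After 4 (insert_before(93)): list=[93, 21, 9, 7, 8, 4, 6] cursor@21
After 5 (next): list=[93, 21, 9, 7, 8, 4, 6] cursor@9
After 6 (prev): list=[93, 21, 9, 7, 8, 4, 6] cursor@21
After 7 (prev): list=[93, 21, 9, 7, 8, 4, 6] cursor@93
After 8 (insert_before(79)): list=[79, 93, 21, 9, 7, 8, 4, 6] cursor@93
After 9 (next): list=[79, 93, 21, 9, 7, 8, 4, 6] cursor@21
After 10 (insert_before(22)): list=[79, 93, 22, 21, 9, 7, 8, 4, 6] cursor@21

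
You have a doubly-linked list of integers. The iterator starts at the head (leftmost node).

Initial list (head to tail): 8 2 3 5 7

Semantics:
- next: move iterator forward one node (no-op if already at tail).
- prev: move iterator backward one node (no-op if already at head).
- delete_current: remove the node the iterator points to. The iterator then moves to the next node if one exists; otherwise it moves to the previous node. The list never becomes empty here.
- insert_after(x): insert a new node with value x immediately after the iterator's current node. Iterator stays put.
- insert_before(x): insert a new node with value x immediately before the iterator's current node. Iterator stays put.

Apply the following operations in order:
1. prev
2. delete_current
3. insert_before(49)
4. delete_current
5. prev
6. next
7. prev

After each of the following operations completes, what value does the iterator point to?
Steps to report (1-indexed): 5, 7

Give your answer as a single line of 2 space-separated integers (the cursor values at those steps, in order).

Answer: 49 49

Derivation:
After 1 (prev): list=[8, 2, 3, 5, 7] cursor@8
After 2 (delete_current): list=[2, 3, 5, 7] cursor@2
After 3 (insert_before(49)): list=[49, 2, 3, 5, 7] cursor@2
After 4 (delete_current): list=[49, 3, 5, 7] cursor@3
After 5 (prev): list=[49, 3, 5, 7] cursor@49
After 6 (next): list=[49, 3, 5, 7] cursor@3
After 7 (prev): list=[49, 3, 5, 7] cursor@49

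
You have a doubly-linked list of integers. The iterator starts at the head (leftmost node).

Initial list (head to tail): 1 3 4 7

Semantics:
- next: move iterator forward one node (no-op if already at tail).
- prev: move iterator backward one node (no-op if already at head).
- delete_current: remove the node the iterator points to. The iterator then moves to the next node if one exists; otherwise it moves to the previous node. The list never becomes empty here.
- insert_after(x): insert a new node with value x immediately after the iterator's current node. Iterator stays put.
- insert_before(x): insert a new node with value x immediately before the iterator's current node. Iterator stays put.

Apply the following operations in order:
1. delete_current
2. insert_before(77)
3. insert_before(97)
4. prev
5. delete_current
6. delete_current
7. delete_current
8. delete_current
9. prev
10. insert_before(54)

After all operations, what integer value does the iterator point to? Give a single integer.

Answer: 77

Derivation:
After 1 (delete_current): list=[3, 4, 7] cursor@3
After 2 (insert_before(77)): list=[77, 3, 4, 7] cursor@3
After 3 (insert_before(97)): list=[77, 97, 3, 4, 7] cursor@3
After 4 (prev): list=[77, 97, 3, 4, 7] cursor@97
After 5 (delete_current): list=[77, 3, 4, 7] cursor@3
After 6 (delete_current): list=[77, 4, 7] cursor@4
After 7 (delete_current): list=[77, 7] cursor@7
After 8 (delete_current): list=[77] cursor@77
After 9 (prev): list=[77] cursor@77
After 10 (insert_before(54)): list=[54, 77] cursor@77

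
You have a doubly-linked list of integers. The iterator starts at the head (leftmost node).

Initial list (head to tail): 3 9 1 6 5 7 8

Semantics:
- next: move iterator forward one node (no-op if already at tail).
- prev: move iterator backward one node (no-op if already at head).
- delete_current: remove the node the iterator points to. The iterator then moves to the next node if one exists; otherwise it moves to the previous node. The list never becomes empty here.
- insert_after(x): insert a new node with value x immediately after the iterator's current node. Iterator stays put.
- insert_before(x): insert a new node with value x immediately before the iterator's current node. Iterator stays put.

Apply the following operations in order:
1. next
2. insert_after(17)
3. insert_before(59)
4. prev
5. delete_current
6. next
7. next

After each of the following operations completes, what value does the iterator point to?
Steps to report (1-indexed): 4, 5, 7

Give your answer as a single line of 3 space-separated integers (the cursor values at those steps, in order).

Answer: 59 9 1

Derivation:
After 1 (next): list=[3, 9, 1, 6, 5, 7, 8] cursor@9
After 2 (insert_after(17)): list=[3, 9, 17, 1, 6, 5, 7, 8] cursor@9
After 3 (insert_before(59)): list=[3, 59, 9, 17, 1, 6, 5, 7, 8] cursor@9
After 4 (prev): list=[3, 59, 9, 17, 1, 6, 5, 7, 8] cursor@59
After 5 (delete_current): list=[3, 9, 17, 1, 6, 5, 7, 8] cursor@9
After 6 (next): list=[3, 9, 17, 1, 6, 5, 7, 8] cursor@17
After 7 (next): list=[3, 9, 17, 1, 6, 5, 7, 8] cursor@1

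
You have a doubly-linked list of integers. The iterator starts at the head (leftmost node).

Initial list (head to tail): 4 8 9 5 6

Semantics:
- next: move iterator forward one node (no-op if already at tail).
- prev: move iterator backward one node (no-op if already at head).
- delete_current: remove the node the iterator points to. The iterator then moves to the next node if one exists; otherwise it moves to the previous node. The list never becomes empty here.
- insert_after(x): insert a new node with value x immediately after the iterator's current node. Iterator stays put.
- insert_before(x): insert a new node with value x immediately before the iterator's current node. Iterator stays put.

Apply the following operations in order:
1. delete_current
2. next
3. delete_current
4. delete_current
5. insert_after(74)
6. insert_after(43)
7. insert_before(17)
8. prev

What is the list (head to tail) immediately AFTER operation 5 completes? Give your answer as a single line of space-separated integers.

After 1 (delete_current): list=[8, 9, 5, 6] cursor@8
After 2 (next): list=[8, 9, 5, 6] cursor@9
After 3 (delete_current): list=[8, 5, 6] cursor@5
After 4 (delete_current): list=[8, 6] cursor@6
After 5 (insert_after(74)): list=[8, 6, 74] cursor@6

Answer: 8 6 74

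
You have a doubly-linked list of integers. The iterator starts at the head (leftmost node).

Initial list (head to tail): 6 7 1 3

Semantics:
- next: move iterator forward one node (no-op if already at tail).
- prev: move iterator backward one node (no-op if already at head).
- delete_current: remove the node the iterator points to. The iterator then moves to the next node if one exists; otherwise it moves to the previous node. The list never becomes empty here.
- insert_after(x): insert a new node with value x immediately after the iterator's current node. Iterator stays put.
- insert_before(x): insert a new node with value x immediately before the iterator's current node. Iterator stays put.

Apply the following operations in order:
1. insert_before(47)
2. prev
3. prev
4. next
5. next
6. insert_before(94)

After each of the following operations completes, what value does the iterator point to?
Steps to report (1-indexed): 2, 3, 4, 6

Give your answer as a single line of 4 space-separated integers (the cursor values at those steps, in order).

After 1 (insert_before(47)): list=[47, 6, 7, 1, 3] cursor@6
After 2 (prev): list=[47, 6, 7, 1, 3] cursor@47
After 3 (prev): list=[47, 6, 7, 1, 3] cursor@47
After 4 (next): list=[47, 6, 7, 1, 3] cursor@6
After 5 (next): list=[47, 6, 7, 1, 3] cursor@7
After 6 (insert_before(94)): list=[47, 6, 94, 7, 1, 3] cursor@7

Answer: 47 47 6 7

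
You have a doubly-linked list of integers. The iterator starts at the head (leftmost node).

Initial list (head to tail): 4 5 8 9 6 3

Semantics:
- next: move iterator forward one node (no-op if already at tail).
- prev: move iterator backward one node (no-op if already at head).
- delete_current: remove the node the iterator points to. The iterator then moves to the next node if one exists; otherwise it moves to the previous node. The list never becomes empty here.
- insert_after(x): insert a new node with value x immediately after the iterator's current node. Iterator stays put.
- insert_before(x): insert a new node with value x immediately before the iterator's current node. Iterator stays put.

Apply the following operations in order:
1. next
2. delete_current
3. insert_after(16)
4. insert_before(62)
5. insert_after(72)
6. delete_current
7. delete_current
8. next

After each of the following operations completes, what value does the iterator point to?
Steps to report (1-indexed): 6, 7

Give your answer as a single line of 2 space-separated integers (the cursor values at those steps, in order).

After 1 (next): list=[4, 5, 8, 9, 6, 3] cursor@5
After 2 (delete_current): list=[4, 8, 9, 6, 3] cursor@8
After 3 (insert_after(16)): list=[4, 8, 16, 9, 6, 3] cursor@8
After 4 (insert_before(62)): list=[4, 62, 8, 16, 9, 6, 3] cursor@8
After 5 (insert_after(72)): list=[4, 62, 8, 72, 16, 9, 6, 3] cursor@8
After 6 (delete_current): list=[4, 62, 72, 16, 9, 6, 3] cursor@72
After 7 (delete_current): list=[4, 62, 16, 9, 6, 3] cursor@16
After 8 (next): list=[4, 62, 16, 9, 6, 3] cursor@9

Answer: 72 16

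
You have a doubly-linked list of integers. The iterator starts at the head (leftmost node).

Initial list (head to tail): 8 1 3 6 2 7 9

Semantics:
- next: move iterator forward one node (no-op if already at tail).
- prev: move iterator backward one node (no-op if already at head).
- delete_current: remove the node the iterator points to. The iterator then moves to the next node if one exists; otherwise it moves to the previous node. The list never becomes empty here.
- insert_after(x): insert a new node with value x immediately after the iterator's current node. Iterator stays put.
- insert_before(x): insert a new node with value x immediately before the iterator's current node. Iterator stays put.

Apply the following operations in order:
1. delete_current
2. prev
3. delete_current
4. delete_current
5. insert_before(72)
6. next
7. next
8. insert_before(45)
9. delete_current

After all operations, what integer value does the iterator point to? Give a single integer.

After 1 (delete_current): list=[1, 3, 6, 2, 7, 9] cursor@1
After 2 (prev): list=[1, 3, 6, 2, 7, 9] cursor@1
After 3 (delete_current): list=[3, 6, 2, 7, 9] cursor@3
After 4 (delete_current): list=[6, 2, 7, 9] cursor@6
After 5 (insert_before(72)): list=[72, 6, 2, 7, 9] cursor@6
After 6 (next): list=[72, 6, 2, 7, 9] cursor@2
After 7 (next): list=[72, 6, 2, 7, 9] cursor@7
After 8 (insert_before(45)): list=[72, 6, 2, 45, 7, 9] cursor@7
After 9 (delete_current): list=[72, 6, 2, 45, 9] cursor@9

Answer: 9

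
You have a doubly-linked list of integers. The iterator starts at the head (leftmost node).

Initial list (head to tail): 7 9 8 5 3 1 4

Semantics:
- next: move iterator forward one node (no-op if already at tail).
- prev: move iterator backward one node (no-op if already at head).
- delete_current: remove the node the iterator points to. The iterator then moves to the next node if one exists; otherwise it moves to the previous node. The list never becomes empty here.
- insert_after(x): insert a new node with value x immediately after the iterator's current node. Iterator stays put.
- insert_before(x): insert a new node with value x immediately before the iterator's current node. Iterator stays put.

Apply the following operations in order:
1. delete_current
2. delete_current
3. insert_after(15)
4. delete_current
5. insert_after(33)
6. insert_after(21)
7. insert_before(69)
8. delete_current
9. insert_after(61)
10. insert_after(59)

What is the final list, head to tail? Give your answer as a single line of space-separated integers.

After 1 (delete_current): list=[9, 8, 5, 3, 1, 4] cursor@9
After 2 (delete_current): list=[8, 5, 3, 1, 4] cursor@8
After 3 (insert_after(15)): list=[8, 15, 5, 3, 1, 4] cursor@8
After 4 (delete_current): list=[15, 5, 3, 1, 4] cursor@15
After 5 (insert_after(33)): list=[15, 33, 5, 3, 1, 4] cursor@15
After 6 (insert_after(21)): list=[15, 21, 33, 5, 3, 1, 4] cursor@15
After 7 (insert_before(69)): list=[69, 15, 21, 33, 5, 3, 1, 4] cursor@15
After 8 (delete_current): list=[69, 21, 33, 5, 3, 1, 4] cursor@21
After 9 (insert_after(61)): list=[69, 21, 61, 33, 5, 3, 1, 4] cursor@21
After 10 (insert_after(59)): list=[69, 21, 59, 61, 33, 5, 3, 1, 4] cursor@21

Answer: 69 21 59 61 33 5 3 1 4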